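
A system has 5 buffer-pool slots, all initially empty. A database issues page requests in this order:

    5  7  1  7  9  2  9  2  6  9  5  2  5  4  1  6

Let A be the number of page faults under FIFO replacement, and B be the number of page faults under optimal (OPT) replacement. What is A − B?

2

Under FIFO: F F F . F F . . F . F . . F F . → 9 faults.
Under OPT: F F F . F F . . F . . . . F . . → 7 faults.
A − B = 9 − 7 = 2.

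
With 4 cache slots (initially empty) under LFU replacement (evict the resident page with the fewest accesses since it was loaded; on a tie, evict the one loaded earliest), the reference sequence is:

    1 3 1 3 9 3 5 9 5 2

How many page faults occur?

5

1 -> fault, frames {1}
3 -> fault, frames {1,3}
1 -> hit
3 -> hit
9 -> fault, frames {1,3,9}
3 -> hit
5 -> fault, frames {1,3,9,5}
9 -> hit
5 -> hit
2 -> fault, evict 1, frames {3,9,5,2}
Page faults: 5.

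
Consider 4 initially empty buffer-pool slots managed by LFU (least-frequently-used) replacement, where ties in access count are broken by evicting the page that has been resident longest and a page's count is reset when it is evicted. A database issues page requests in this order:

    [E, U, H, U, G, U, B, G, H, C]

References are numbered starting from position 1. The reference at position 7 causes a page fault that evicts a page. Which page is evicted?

E

pos 1: E: miss, frames (E)
pos 2: U: miss, frames (E U)
pos 3: H: miss, frames (E U H)
pos 4: U: hit
pos 5: G: miss, frames (E U H G)
pos 6: U: hit
pos 7: B: miss, evict E, frames (U H G B)
At position 7, page E is evicted.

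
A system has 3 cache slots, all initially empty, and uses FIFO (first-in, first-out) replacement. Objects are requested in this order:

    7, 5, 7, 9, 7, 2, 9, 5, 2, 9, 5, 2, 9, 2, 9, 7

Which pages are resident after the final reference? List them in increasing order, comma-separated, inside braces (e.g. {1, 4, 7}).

{2, 7, 9}

7 → miss, frames [7]
5 → miss, frames [7, 5]
7 → hit
9 → miss, frames [7, 5, 9]
7 → hit
2 → miss, evict 7, frames [5, 9, 2]
9 → hit
5 → hit
2 → hit
9 → hit
5 → hit
2 → hit
9 → hit
2 → hit
9 → hit
7 → miss, evict 5, frames [9, 2, 7]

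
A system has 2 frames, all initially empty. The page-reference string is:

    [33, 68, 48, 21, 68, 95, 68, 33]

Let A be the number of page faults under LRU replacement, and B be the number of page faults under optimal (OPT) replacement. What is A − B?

1

Under LRU: F F F F F F . F → 7 faults.
Under OPT: F F F F . F . F → 6 faults.
A − B = 7 − 6 = 1.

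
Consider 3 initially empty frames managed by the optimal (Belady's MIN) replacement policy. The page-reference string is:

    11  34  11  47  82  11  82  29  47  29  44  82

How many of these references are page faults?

11: miss, frames (11)
34: miss, frames (11 34)
11: hit
47: miss, frames (11 34 47)
82: miss, evict 34, frames (11 47 82)
11: hit
82: hit
29: miss, evict 11, frames (47 82 29)
47: hit
29: hit
44: miss, evict 29, frames (47 82 44)
82: hit
Page faults: 6.

6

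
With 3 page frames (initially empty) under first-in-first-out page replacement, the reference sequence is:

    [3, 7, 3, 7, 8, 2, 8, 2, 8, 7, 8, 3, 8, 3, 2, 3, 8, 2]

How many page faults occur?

3: fault, frames {3}
7: fault, frames {3,7}
3: hit
7: hit
8: fault, frames {3,7,8}
2: fault, evict 3, frames {7,8,2}
8: hit
2: hit
8: hit
7: hit
8: hit
3: fault, evict 7, frames {8,2,3}
8: hit
3: hit
2: hit
3: hit
8: hit
2: hit
Page faults: 5.

5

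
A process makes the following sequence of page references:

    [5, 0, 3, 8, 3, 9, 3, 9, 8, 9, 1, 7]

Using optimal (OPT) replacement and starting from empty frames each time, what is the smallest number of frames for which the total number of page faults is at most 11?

2

f=1: 12 faults
f=2: 8 faults
f=3: 7 faults
f=4: 7 faults
f=5: 7 faults
f=6: 7 faults
f=7: 7 faults
Smallest f with faults ≤ 11 is 2.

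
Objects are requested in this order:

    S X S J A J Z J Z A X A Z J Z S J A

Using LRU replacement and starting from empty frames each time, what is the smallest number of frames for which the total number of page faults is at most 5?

5

f=1: 18 faults
f=2: 12 faults
f=3: 9 faults
f=4: 7 faults
f=5: 5 faults
Smallest f with faults ≤ 5 is 5.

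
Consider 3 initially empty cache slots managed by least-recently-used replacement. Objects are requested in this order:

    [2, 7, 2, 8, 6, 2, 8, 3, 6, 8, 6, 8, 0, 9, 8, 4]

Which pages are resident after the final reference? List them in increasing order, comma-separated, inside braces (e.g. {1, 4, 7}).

2 -> miss, frames (2)
7 -> miss, frames (2 7)
2 -> hit
8 -> miss, frames (7 2 8)
6 -> miss, evict 7, frames (2 8 6)
2 -> hit
8 -> hit
3 -> miss, evict 6, frames (2 8 3)
6 -> miss, evict 2, frames (8 3 6)
8 -> hit
6 -> hit
8 -> hit
0 -> miss, evict 3, frames (6 8 0)
9 -> miss, evict 6, frames (8 0 9)
8 -> hit
4 -> miss, evict 0, frames (9 8 4)

{4, 8, 9}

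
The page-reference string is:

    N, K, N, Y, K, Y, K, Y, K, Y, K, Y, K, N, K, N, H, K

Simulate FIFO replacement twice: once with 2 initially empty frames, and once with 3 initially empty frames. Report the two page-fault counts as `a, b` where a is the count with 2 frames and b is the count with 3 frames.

6, 4

2 frames: F F . F . . . . . . . . . F F . F . → 6 faults.
3 frames: F F . F . . . . . . . . . . . . F . → 4 faults.
4 < 6: adding a frame reduced faults, as is typical.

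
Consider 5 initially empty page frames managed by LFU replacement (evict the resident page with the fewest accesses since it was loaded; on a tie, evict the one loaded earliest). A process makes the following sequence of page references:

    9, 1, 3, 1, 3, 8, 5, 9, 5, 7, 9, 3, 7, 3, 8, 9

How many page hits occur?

9

9: miss, frames [9]
1: miss, frames [9, 1]
3: miss, frames [9, 1, 3]
1: hit
3: hit
8: miss, frames [9, 1, 3, 8]
5: miss, frames [9, 1, 3, 8, 5]
9: hit
5: hit
7: miss, evict 8, frames [9, 1, 3, 5, 7]
9: hit
3: hit
7: hit
3: hit
8: miss, evict 1, frames [9, 3, 5, 7, 8]
9: hit
Hits: 9.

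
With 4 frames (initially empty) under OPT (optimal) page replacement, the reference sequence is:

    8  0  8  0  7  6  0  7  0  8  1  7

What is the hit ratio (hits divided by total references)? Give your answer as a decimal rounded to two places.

8: fault, frames [8]
0: fault, frames [8, 0]
8: hit
0: hit
7: fault, frames [8, 0, 7]
6: fault, frames [8, 0, 7, 6]
0: hit
7: hit
0: hit
8: hit
1: fault, evict 6, frames [8, 0, 7, 1]
7: hit
Hits: 7 of 12 references → 7/12 = 0.5833.

0.58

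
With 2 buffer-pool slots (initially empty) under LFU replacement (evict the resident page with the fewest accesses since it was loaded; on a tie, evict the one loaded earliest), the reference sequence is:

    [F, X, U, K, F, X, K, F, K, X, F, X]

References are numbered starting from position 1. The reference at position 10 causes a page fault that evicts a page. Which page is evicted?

pos 1: F → fault, frames (F)
pos 2: X → fault, frames (F X)
pos 3: U → fault, evict F, frames (X U)
pos 4: K → fault, evict X, frames (U K)
pos 5: F → fault, evict U, frames (K F)
pos 6: X → fault, evict K, frames (F X)
pos 7: K → fault, evict F, frames (X K)
pos 8: F → fault, evict X, frames (K F)
pos 9: K → hit
pos 10: X → fault, evict F, frames (K X)
At position 10, page F is evicted.

F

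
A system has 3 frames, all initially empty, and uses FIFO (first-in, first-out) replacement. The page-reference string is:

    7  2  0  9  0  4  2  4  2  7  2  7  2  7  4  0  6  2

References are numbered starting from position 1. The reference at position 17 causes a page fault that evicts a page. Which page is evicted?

2

pos 1: 7 -> miss, frames (7)
pos 2: 2 -> miss, frames (7 2)
pos 3: 0 -> miss, frames (7 2 0)
pos 4: 9 -> miss, evict 7, frames (2 0 9)
pos 5: 0 -> hit
pos 6: 4 -> miss, evict 2, frames (0 9 4)
pos 7: 2 -> miss, evict 0, frames (9 4 2)
pos 8: 4 -> hit
pos 9: 2 -> hit
pos 10: 7 -> miss, evict 9, frames (4 2 7)
pos 11: 2 -> hit
pos 12: 7 -> hit
pos 13: 2 -> hit
pos 14: 7 -> hit
pos 15: 4 -> hit
pos 16: 0 -> miss, evict 4, frames (2 7 0)
pos 17: 6 -> miss, evict 2, frames (7 0 6)
At position 17, page 2 is evicted.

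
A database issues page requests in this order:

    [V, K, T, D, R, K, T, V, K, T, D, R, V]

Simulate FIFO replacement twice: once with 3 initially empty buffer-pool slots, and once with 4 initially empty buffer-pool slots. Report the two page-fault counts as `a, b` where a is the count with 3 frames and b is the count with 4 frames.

3 frames: F F F F F F F F . . F F . → 10 faults.
4 frames: F F F F F . . F F F F F F → 11 faults.
11 > 10: adding a frame increased faults — Belady's anomaly.

10, 11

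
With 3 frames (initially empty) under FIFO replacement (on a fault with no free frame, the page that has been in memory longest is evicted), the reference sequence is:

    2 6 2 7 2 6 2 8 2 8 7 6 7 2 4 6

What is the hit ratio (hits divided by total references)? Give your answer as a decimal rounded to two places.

0.50

2 → miss, frames (2)
6 → miss, frames (2 6)
2 → hit
7 → miss, frames (2 6 7)
2 → hit
6 → hit
2 → hit
8 → miss, evict 2, frames (6 7 8)
2 → miss, evict 6, frames (7 8 2)
8 → hit
7 → hit
6 → miss, evict 7, frames (8 2 6)
7 → miss, evict 8, frames (2 6 7)
2 → hit
4 → miss, evict 2, frames (6 7 4)
6 → hit
Hits: 8 of 16 references → 8/16 = 0.5000.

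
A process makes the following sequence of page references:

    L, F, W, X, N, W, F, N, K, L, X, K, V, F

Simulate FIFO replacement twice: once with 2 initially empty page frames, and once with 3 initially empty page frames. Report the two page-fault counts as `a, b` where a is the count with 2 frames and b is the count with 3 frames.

14, 11

2 frames: F F F F F F F F F F F F F F → 14 faults.
3 frames: F F F F F . F . F F F . F F → 11 faults.
11 < 14: adding a frame reduced faults, as is typical.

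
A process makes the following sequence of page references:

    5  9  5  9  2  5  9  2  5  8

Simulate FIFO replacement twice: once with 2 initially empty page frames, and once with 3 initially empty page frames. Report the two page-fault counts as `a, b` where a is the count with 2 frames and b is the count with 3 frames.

2 frames: F F . . F F F F F F → 8 faults.
3 frames: F F . . F . . . . F → 4 faults.
4 < 8: adding a frame reduced faults, as is typical.

8, 4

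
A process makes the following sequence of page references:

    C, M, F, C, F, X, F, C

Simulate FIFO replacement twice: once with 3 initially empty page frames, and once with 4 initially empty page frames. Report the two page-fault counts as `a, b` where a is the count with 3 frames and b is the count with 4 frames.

5, 4

3 frames: F F F . . F . F → 5 faults.
4 frames: F F F . . F . . → 4 faults.
4 < 5: adding a frame reduced faults, as is typical.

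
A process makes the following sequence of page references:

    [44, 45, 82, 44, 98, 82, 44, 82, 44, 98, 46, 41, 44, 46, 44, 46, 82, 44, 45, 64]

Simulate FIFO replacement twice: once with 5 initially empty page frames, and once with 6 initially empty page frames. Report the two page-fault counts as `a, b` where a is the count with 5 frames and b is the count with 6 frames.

9, 7

5 frames: F F F . F . . . . . F F F . . . . . F F → 9 faults.
6 frames: F F F . F . . . . . F F . . . . . . . F → 7 faults.
7 < 9: adding a frame reduced faults, as is typical.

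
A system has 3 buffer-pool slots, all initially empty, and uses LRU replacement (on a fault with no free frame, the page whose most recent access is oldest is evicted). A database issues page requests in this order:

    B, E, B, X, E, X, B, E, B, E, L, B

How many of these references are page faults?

4

B: miss, frames (B)
E: miss, frames (B E)
B: hit
X: miss, frames (E B X)
E: hit
X: hit
B: hit
E: hit
B: hit
E: hit
L: miss, evict X, frames (B E L)
B: hit
Page faults: 4.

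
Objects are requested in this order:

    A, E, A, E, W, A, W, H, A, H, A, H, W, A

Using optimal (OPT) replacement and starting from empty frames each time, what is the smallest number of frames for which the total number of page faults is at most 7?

2

f=1: 14 faults
f=2: 5 faults
f=3: 4 faults
f=4: 4 faults
Smallest f with faults ≤ 7 is 2.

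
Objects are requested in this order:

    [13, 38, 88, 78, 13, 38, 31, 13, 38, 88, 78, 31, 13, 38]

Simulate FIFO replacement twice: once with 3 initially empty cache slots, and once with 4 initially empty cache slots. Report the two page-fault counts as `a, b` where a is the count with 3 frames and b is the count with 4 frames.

3 frames: F F F F F F F . . F F . F F → 11 faults.
4 frames: F F F F . . F F F F F F F F → 12 faults.
12 > 11: adding a frame increased faults — Belady's anomaly.

11, 12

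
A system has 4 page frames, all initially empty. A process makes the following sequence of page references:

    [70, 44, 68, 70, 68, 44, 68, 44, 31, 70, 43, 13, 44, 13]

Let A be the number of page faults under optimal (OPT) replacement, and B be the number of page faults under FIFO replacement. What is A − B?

-1

Under OPT: F F F . . . . . F . F F . . → 6 faults.
Under FIFO: F F F . . . . . F . F F F . → 7 faults.
A − B = 6 − 7 = -1.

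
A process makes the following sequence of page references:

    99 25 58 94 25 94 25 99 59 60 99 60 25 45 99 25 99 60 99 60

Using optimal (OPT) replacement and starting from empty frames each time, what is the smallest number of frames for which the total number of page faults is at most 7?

f=1: 20 faults
f=2: 11 faults
f=3: 8 faults
f=4: 7 faults
f=5: 7 faults
f=6: 7 faults
f=7: 7 faults
Smallest f with faults ≤ 7 is 4.

4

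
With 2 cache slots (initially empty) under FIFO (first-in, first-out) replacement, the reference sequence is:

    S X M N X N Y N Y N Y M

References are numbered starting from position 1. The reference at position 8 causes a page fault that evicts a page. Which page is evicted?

X

pos 1: S: fault, frames {S}
pos 2: X: fault, frames {S,X}
pos 3: M: fault, evict S, frames {X,M}
pos 4: N: fault, evict X, frames {M,N}
pos 5: X: fault, evict M, frames {N,X}
pos 6: N: hit
pos 7: Y: fault, evict N, frames {X,Y}
pos 8: N: fault, evict X, frames {Y,N}
At position 8, page X is evicted.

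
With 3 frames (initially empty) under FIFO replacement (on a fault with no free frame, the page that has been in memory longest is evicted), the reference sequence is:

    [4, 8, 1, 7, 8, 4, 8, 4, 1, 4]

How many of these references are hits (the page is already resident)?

4 -> fault, frames (4)
8 -> fault, frames (4 8)
1 -> fault, frames (4 8 1)
7 -> fault, evict 4, frames (8 1 7)
8 -> hit
4 -> fault, evict 8, frames (1 7 4)
8 -> fault, evict 1, frames (7 4 8)
4 -> hit
1 -> fault, evict 7, frames (4 8 1)
4 -> hit
Hits: 3.

3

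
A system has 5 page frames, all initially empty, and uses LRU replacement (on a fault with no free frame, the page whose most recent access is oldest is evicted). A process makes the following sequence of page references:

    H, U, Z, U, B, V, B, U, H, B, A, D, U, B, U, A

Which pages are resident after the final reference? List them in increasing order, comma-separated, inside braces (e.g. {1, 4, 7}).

H: miss, frames [H]
U: miss, frames [H, U]
Z: miss, frames [H, U, Z]
U: hit
B: miss, frames [H, Z, U, B]
V: miss, frames [H, Z, U, B, V]
B: hit
U: hit
H: hit
B: hit
A: miss, evict Z, frames [V, U, H, B, A]
D: miss, evict V, frames [U, H, B, A, D]
U: hit
B: hit
U: hit
A: hit

{A, B, D, H, U}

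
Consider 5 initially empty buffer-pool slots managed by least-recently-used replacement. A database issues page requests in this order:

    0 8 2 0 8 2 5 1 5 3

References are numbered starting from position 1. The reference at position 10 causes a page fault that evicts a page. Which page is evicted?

0

pos 1: 0 → miss, frames [0]
pos 2: 8 → miss, frames [0, 8]
pos 3: 2 → miss, frames [0, 8, 2]
pos 4: 0 → hit
pos 5: 8 → hit
pos 6: 2 → hit
pos 7: 5 → miss, frames [0, 8, 2, 5]
pos 8: 1 → miss, frames [0, 8, 2, 5, 1]
pos 9: 5 → hit
pos 10: 3 → miss, evict 0, frames [8, 2, 1, 5, 3]
At position 10, page 0 is evicted.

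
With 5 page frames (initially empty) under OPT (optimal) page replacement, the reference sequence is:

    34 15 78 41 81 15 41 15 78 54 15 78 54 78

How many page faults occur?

6

34: miss, frames {34}
15: miss, frames {34,15}
78: miss, frames {34,15,78}
41: miss, frames {34,15,78,41}
81: miss, frames {34,15,78,41,81}
15: hit
41: hit
15: hit
78: hit
54: miss, evict 81, frames {34,15,78,41,54}
15: hit
78: hit
54: hit
78: hit
Page faults: 6.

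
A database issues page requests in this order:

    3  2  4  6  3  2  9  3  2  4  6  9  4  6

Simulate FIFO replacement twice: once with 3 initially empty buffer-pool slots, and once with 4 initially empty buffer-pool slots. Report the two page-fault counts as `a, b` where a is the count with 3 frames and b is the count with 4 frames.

9, 10

3 frames: F F F F F F F . . F F . . . → 9 faults.
4 frames: F F F F . . F F F F F F . . → 10 faults.
10 > 9: adding a frame increased faults — Belady's anomaly.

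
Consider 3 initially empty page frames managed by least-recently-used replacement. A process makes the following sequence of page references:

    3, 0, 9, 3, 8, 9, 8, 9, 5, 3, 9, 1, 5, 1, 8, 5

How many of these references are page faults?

3: fault, frames [3]
0: fault, frames [3, 0]
9: fault, frames [3, 0, 9]
3: hit
8: fault, evict 0, frames [9, 3, 8]
9: hit
8: hit
9: hit
5: fault, evict 3, frames [8, 9, 5]
3: fault, evict 8, frames [9, 5, 3]
9: hit
1: fault, evict 5, frames [3, 9, 1]
5: fault, evict 3, frames [9, 1, 5]
1: hit
8: fault, evict 9, frames [5, 1, 8]
5: hit
Page faults: 9.

9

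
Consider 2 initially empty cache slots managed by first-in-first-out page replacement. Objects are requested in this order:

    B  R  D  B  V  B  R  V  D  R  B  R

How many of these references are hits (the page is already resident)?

3

B → miss, frames {B}
R → miss, frames {B,R}
D → miss, evict B, frames {R,D}
B → miss, evict R, frames {D,B}
V → miss, evict D, frames {B,V}
B → hit
R → miss, evict B, frames {V,R}
V → hit
D → miss, evict V, frames {R,D}
R → hit
B → miss, evict R, frames {D,B}
R → miss, evict D, frames {B,R}
Hits: 3.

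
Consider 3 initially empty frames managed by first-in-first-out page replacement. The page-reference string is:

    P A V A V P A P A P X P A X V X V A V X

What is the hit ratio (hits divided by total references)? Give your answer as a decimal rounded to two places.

P -> fault, frames (P)
A -> fault, frames (P A)
V -> fault, frames (P A V)
A -> hit
V -> hit
P -> hit
A -> hit
P -> hit
A -> hit
P -> hit
X -> fault, evict P, frames (A V X)
P -> fault, evict A, frames (V X P)
A -> fault, evict V, frames (X P A)
X -> hit
V -> fault, evict X, frames (P A V)
X -> fault, evict P, frames (A V X)
V -> hit
A -> hit
V -> hit
X -> hit
Hits: 12 of 20 references → 12/20 = 0.6000.

0.60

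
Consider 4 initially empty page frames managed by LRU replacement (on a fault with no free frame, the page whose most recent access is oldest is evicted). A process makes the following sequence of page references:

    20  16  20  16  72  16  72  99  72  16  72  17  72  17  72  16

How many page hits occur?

20 -> fault, frames (20)
16 -> fault, frames (20 16)
20 -> hit
16 -> hit
72 -> fault, frames (20 16 72)
16 -> hit
72 -> hit
99 -> fault, frames (20 16 72 99)
72 -> hit
16 -> hit
72 -> hit
17 -> fault, evict 20, frames (99 16 72 17)
72 -> hit
17 -> hit
72 -> hit
16 -> hit
Hits: 11.

11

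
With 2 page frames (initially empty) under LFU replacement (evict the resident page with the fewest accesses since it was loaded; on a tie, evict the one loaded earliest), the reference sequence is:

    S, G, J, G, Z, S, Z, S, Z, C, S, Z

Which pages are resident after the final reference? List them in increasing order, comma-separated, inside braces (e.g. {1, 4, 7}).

{G, Z}

S -> miss, frames [S]
G -> miss, frames [S, G]
J -> miss, evict S, frames [G, J]
G -> hit
Z -> miss, evict J, frames [G, Z]
S -> miss, evict Z, frames [G, S]
Z -> miss, evict S, frames [G, Z]
S -> miss, evict Z, frames [G, S]
Z -> miss, evict S, frames [G, Z]
C -> miss, evict Z, frames [G, C]
S -> miss, evict C, frames [G, S]
Z -> miss, evict S, frames [G, Z]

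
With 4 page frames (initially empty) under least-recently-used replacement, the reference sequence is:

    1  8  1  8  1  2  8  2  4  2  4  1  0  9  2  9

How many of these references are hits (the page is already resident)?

9

1 → fault, frames {1}
8 → fault, frames {1,8}
1 → hit
8 → hit
1 → hit
2 → fault, frames {8,1,2}
8 → hit
2 → hit
4 → fault, frames {1,8,2,4}
2 → hit
4 → hit
1 → hit
0 → fault, evict 8, frames {2,4,1,0}
9 → fault, evict 2, frames {4,1,0,9}
2 → fault, evict 4, frames {1,0,9,2}
9 → hit
Hits: 9.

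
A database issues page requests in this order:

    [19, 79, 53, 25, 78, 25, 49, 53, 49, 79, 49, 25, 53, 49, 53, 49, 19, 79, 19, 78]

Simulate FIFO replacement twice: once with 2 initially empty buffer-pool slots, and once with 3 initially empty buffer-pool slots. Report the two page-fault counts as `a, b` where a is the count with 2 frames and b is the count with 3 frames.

2 frames: F F F F F . F F . F F F F F . . F F . F → 15 faults.
3 frames: F F F F F . F F . F . F . F F . F F . F → 14 faults.
14 < 15: adding a frame reduced faults, as is typical.

15, 14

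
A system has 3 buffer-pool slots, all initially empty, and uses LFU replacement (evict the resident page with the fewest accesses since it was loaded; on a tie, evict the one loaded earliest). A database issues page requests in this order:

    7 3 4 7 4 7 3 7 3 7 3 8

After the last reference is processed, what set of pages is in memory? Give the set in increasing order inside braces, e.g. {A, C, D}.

{3, 7, 8}

7 → fault, frames [7]
3 → fault, frames [7, 3]
4 → fault, frames [7, 3, 4]
7 → hit
4 → hit
7 → hit
3 → hit
7 → hit
3 → hit
7 → hit
3 → hit
8 → fault, evict 4, frames [7, 3, 8]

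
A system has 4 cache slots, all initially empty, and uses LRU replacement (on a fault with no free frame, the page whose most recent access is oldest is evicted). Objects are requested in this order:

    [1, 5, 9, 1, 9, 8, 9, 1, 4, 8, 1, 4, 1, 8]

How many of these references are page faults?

5

1 → fault, frames {1}
5 → fault, frames {1,5}
9 → fault, frames {1,5,9}
1 → hit
9 → hit
8 → fault, frames {5,1,9,8}
9 → hit
1 → hit
4 → fault, evict 5, frames {8,9,1,4}
8 → hit
1 → hit
4 → hit
1 → hit
8 → hit
Page faults: 5.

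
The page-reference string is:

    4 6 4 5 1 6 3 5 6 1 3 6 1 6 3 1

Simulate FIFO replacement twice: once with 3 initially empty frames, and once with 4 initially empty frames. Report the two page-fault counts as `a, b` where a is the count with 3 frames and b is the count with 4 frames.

3 frames: F F . F F . F . F . . . . . . . → 6 faults.
4 frames: F F . F F . F . . . . . . . . . → 5 faults.
5 < 6: adding a frame reduced faults, as is typical.

6, 5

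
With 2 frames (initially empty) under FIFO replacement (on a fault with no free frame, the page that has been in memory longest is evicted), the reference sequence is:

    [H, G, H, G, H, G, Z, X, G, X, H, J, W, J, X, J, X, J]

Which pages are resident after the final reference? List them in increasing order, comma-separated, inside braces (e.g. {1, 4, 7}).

H → fault, frames (H)
G → fault, frames (H G)
H → hit
G → hit
H → hit
G → hit
Z → fault, evict H, frames (G Z)
X → fault, evict G, frames (Z X)
G → fault, evict Z, frames (X G)
X → hit
H → fault, evict X, frames (G H)
J → fault, evict G, frames (H J)
W → fault, evict H, frames (J W)
J → hit
X → fault, evict J, frames (W X)
J → fault, evict W, frames (X J)
X → hit
J → hit

{J, X}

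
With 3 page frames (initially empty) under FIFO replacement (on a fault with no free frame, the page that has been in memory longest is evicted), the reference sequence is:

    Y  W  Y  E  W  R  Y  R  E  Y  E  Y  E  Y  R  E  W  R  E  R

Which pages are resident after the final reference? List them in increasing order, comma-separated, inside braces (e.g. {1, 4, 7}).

Y: fault, frames (Y)
W: fault, frames (Y W)
Y: hit
E: fault, frames (Y W E)
W: hit
R: fault, evict Y, frames (W E R)
Y: fault, evict W, frames (E R Y)
R: hit
E: hit
Y: hit
E: hit
Y: hit
E: hit
Y: hit
R: hit
E: hit
W: fault, evict E, frames (R Y W)
R: hit
E: fault, evict R, frames (Y W E)
R: fault, evict Y, frames (W E R)

{E, R, W}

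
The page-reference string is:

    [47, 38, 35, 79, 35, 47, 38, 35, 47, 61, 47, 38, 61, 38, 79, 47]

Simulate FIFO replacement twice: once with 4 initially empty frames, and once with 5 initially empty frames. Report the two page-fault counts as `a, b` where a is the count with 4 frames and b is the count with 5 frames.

7, 5

4 frames: F F F F . . . . . F F F . . . . → 7 faults.
5 frames: F F F F . . . . . F . . . . . . → 5 faults.
5 < 7: adding a frame reduced faults, as is typical.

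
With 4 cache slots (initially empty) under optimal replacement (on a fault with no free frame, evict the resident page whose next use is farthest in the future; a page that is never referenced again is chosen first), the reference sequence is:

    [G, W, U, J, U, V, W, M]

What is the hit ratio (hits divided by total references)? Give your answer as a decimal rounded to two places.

G → fault, frames [G]
W → fault, frames [G, W]
U → fault, frames [G, W, U]
J → fault, frames [G, W, U, J]
U → hit
V → fault, evict J, frames [G, W, U, V]
W → hit
M → fault, evict V, frames [G, W, U, M]
Hits: 2 of 8 references → 2/8 = 0.2500.

0.25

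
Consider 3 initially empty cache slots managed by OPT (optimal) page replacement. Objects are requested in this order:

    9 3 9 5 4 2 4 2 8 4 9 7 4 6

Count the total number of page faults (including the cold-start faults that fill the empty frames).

8

9: miss, frames (9)
3: miss, frames (9 3)
9: hit
5: miss, frames (9 3 5)
4: miss, evict 5, frames (9 3 4)
2: miss, evict 3, frames (9 4 2)
4: hit
2: hit
8: miss, evict 2, frames (9 4 8)
4: hit
9: hit
7: miss, evict 8, frames (9 4 7)
4: hit
6: miss, evict 7, frames (9 4 6)
Page faults: 8.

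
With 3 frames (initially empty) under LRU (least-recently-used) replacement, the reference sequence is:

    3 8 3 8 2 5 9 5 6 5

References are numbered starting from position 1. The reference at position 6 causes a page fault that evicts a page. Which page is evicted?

pos 1: 3 → miss, frames {3}
pos 2: 8 → miss, frames {3,8}
pos 3: 3 → hit
pos 4: 8 → hit
pos 5: 2 → miss, frames {3,8,2}
pos 6: 5 → miss, evict 3, frames {8,2,5}
At position 6, page 3 is evicted.

3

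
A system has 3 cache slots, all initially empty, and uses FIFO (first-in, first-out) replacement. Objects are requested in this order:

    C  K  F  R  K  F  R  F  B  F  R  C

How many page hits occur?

C -> fault, frames [C]
K -> fault, frames [C, K]
F -> fault, frames [C, K, F]
R -> fault, evict C, frames [K, F, R]
K -> hit
F -> hit
R -> hit
F -> hit
B -> fault, evict K, frames [F, R, B]
F -> hit
R -> hit
C -> fault, evict F, frames [R, B, C]
Hits: 6.

6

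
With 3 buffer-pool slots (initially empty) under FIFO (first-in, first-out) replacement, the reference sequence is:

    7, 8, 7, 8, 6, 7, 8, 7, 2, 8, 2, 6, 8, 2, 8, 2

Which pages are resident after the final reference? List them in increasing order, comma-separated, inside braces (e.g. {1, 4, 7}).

{2, 6, 8}

7 → fault, frames (7)
8 → fault, frames (7 8)
7 → hit
8 → hit
6 → fault, frames (7 8 6)
7 → hit
8 → hit
7 → hit
2 → fault, evict 7, frames (8 6 2)
8 → hit
2 → hit
6 → hit
8 → hit
2 → hit
8 → hit
2 → hit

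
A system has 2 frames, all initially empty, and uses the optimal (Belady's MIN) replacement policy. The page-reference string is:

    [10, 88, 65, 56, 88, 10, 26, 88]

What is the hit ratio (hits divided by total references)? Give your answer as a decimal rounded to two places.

0.25

10 -> fault, frames (10)
88 -> fault, frames (10 88)
65 -> fault, evict 10, frames (88 65)
56 -> fault, evict 65, frames (88 56)
88 -> hit
10 -> fault, evict 56, frames (88 10)
26 -> fault, evict 10, frames (88 26)
88 -> hit
Hits: 2 of 8 references → 2/8 = 0.2500.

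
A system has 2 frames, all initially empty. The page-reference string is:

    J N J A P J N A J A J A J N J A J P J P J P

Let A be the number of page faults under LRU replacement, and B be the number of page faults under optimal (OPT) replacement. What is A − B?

Under LRU: F F . F F F F F F . . . . F . F . F . . . . → 11 faults.
Under OPT: F F . F F . F F . . . . . F . F . F . . . . → 9 faults.
A − B = 11 − 9 = 2.

2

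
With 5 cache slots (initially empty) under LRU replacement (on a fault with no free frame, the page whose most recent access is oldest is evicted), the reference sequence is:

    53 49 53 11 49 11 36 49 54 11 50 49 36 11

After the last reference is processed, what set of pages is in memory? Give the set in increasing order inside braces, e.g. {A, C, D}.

53 → miss, frames (53)
49 → miss, frames (53 49)
53 → hit
11 → miss, frames (49 53 11)
49 → hit
11 → hit
36 → miss, frames (53 49 11 36)
49 → hit
54 → miss, frames (53 11 36 49 54)
11 → hit
50 → miss, evict 53, frames (36 49 54 11 50)
49 → hit
36 → hit
11 → hit

{11, 36, 49, 50, 54}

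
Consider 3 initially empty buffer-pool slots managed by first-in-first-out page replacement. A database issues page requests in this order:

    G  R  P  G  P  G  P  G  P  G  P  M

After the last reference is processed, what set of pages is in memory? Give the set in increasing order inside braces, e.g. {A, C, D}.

{M, P, R}

G -> fault, frames [G]
R -> fault, frames [G, R]
P -> fault, frames [G, R, P]
G -> hit
P -> hit
G -> hit
P -> hit
G -> hit
P -> hit
G -> hit
P -> hit
M -> fault, evict G, frames [R, P, M]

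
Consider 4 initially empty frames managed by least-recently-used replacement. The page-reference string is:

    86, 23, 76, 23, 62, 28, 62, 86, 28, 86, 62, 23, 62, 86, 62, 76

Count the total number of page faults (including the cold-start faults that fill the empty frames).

86: fault, frames (86)
23: fault, frames (86 23)
76: fault, frames (86 23 76)
23: hit
62: fault, frames (86 76 23 62)
28: fault, evict 86, frames (76 23 62 28)
62: hit
86: fault, evict 76, frames (23 28 62 86)
28: hit
86: hit
62: hit
23: hit
62: hit
86: hit
62: hit
76: fault, evict 28, frames (23 86 62 76)
Page faults: 7.

7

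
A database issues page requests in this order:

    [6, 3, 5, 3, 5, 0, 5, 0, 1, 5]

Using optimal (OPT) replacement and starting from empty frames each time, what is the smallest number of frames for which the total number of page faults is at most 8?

2

f=1: 10 faults
f=2: 5 faults
f=3: 5 faults
f=4: 5 faults
f=5: 5 faults
Smallest f with faults ≤ 8 is 2.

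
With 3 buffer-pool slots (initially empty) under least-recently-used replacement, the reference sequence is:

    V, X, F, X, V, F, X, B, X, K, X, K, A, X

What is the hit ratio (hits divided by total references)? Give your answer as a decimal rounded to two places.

V: fault, frames (V)
X: fault, frames (V X)
F: fault, frames (V X F)
X: hit
V: hit
F: hit
X: hit
B: fault, evict V, frames (F X B)
X: hit
K: fault, evict F, frames (B X K)
X: hit
K: hit
A: fault, evict B, frames (X K A)
X: hit
Hits: 8 of 14 references → 8/14 = 0.5714.

0.57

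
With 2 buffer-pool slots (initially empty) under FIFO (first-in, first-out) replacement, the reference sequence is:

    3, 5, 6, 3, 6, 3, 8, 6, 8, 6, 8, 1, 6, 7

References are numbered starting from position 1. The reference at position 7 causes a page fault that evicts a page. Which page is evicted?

6

pos 1: 3 → miss, frames [3]
pos 2: 5 → miss, frames [3, 5]
pos 3: 6 → miss, evict 3, frames [5, 6]
pos 4: 3 → miss, evict 5, frames [6, 3]
pos 5: 6 → hit
pos 6: 3 → hit
pos 7: 8 → miss, evict 6, frames [3, 8]
At position 7, page 6 is evicted.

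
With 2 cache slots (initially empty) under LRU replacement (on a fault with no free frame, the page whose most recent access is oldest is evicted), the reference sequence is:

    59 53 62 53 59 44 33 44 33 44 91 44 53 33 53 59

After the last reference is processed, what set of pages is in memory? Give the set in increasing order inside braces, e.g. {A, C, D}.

59 -> miss, frames (59)
53 -> miss, frames (59 53)
62 -> miss, evict 59, frames (53 62)
53 -> hit
59 -> miss, evict 62, frames (53 59)
44 -> miss, evict 53, frames (59 44)
33 -> miss, evict 59, frames (44 33)
44 -> hit
33 -> hit
44 -> hit
91 -> miss, evict 33, frames (44 91)
44 -> hit
53 -> miss, evict 91, frames (44 53)
33 -> miss, evict 44, frames (53 33)
53 -> hit
59 -> miss, evict 33, frames (53 59)

{53, 59}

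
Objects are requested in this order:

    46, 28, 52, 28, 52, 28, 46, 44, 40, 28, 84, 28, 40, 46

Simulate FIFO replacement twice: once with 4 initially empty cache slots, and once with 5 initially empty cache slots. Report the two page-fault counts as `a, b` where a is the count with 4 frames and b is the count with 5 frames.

4 frames: F F F . . . . F F . F F . F → 8 faults.
5 frames: F F F . . . . F F . F . . F → 7 faults.
7 < 8: adding a frame reduced faults, as is typical.

8, 7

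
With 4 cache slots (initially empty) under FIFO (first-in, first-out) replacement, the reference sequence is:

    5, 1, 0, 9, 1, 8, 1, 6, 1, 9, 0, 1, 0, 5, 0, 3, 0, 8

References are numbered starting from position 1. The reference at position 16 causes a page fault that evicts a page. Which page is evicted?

pos 1: 5 -> miss, frames {5}
pos 2: 1 -> miss, frames {5,1}
pos 3: 0 -> miss, frames {5,1,0}
pos 4: 9 -> miss, frames {5,1,0,9}
pos 5: 1 -> hit
pos 6: 8 -> miss, evict 5, frames {1,0,9,8}
pos 7: 1 -> hit
pos 8: 6 -> miss, evict 1, frames {0,9,8,6}
pos 9: 1 -> miss, evict 0, frames {9,8,6,1}
pos 10: 9 -> hit
pos 11: 0 -> miss, evict 9, frames {8,6,1,0}
pos 12: 1 -> hit
pos 13: 0 -> hit
pos 14: 5 -> miss, evict 8, frames {6,1,0,5}
pos 15: 0 -> hit
pos 16: 3 -> miss, evict 6, frames {1,0,5,3}
At position 16, page 6 is evicted.

6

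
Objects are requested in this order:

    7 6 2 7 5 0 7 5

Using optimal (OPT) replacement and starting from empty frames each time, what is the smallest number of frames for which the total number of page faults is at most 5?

3

f=1: 8 faults
f=2: 6 faults
f=3: 5 faults
f=4: 5 faults
f=5: 5 faults
Smallest f with faults ≤ 5 is 3.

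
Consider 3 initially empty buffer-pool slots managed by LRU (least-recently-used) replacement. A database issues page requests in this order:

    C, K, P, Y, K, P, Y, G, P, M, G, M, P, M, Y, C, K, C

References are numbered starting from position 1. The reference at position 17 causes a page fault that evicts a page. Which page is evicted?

pos 1: C → miss, frames (C)
pos 2: K → miss, frames (C K)
pos 3: P → miss, frames (C K P)
pos 4: Y → miss, evict C, frames (K P Y)
pos 5: K → hit
pos 6: P → hit
pos 7: Y → hit
pos 8: G → miss, evict K, frames (P Y G)
pos 9: P → hit
pos 10: M → miss, evict Y, frames (G P M)
pos 11: G → hit
pos 12: M → hit
pos 13: P → hit
pos 14: M → hit
pos 15: Y → miss, evict G, frames (P M Y)
pos 16: C → miss, evict P, frames (M Y C)
pos 17: K → miss, evict M, frames (Y C K)
At position 17, page M is evicted.

M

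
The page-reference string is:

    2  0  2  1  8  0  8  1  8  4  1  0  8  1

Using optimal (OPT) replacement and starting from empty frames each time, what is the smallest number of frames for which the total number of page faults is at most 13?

2

f=1: 14 faults
f=2: 8 faults
f=3: 6 faults
f=4: 5 faults
f=5: 5 faults
Smallest f with faults ≤ 13 is 2.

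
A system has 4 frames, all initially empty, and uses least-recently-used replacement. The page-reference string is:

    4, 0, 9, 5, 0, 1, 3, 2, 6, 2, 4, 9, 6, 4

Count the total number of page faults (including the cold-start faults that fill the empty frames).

10

4: miss, frames [4]
0: miss, frames [4, 0]
9: miss, frames [4, 0, 9]
5: miss, frames [4, 0, 9, 5]
0: hit
1: miss, evict 4, frames [9, 5, 0, 1]
3: miss, evict 9, frames [5, 0, 1, 3]
2: miss, evict 5, frames [0, 1, 3, 2]
6: miss, evict 0, frames [1, 3, 2, 6]
2: hit
4: miss, evict 1, frames [3, 6, 2, 4]
9: miss, evict 3, frames [6, 2, 4, 9]
6: hit
4: hit
Page faults: 10.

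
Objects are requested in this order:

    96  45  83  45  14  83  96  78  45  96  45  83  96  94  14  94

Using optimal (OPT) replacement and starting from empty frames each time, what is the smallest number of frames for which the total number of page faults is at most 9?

3

f=1: 16 faults
f=2: 10 faults
f=3: 8 faults
f=4: 7 faults
f=5: 6 faults
f=6: 6 faults
Smallest f with faults ≤ 9 is 3.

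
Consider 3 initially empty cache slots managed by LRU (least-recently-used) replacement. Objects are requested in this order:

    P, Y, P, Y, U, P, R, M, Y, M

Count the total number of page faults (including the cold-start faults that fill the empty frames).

6

P: miss, frames [P]
Y: miss, frames [P, Y]
P: hit
Y: hit
U: miss, frames [P, Y, U]
P: hit
R: miss, evict Y, frames [U, P, R]
M: miss, evict U, frames [P, R, M]
Y: miss, evict P, frames [R, M, Y]
M: hit
Page faults: 6.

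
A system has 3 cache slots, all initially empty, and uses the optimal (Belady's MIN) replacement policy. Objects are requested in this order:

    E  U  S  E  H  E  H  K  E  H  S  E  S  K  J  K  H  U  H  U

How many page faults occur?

9

E: miss, frames {E}
U: miss, frames {E,U}
S: miss, frames {E,U,S}
E: hit
H: miss, evict U, frames {E,S,H}
E: hit
H: hit
K: miss, evict S, frames {E,H,K}
E: hit
H: hit
S: miss, evict H, frames {E,K,S}
E: hit
S: hit
K: hit
J: miss, evict S, frames {E,K,J}
K: hit
H: miss, evict J, frames {E,K,H}
U: miss, evict K, frames {E,H,U}
H: hit
U: hit
Page faults: 9.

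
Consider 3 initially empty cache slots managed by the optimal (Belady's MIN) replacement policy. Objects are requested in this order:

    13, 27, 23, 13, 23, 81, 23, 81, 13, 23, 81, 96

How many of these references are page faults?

5

13 -> miss, frames (13)
27 -> miss, frames (13 27)
23 -> miss, frames (13 27 23)
13 -> hit
23 -> hit
81 -> miss, evict 27, frames (13 23 81)
23 -> hit
81 -> hit
13 -> hit
23 -> hit
81 -> hit
96 -> miss, evict 81, frames (13 23 96)
Page faults: 5.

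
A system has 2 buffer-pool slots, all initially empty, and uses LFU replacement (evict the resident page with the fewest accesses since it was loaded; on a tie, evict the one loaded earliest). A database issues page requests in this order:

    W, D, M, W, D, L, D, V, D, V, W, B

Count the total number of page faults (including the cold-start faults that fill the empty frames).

W: miss, frames [W]
D: miss, frames [W, D]
M: miss, evict W, frames [D, M]
W: miss, evict D, frames [M, W]
D: miss, evict M, frames [W, D]
L: miss, evict W, frames [D, L]
D: hit
V: miss, evict L, frames [D, V]
D: hit
V: hit
W: miss, evict V, frames [D, W]
B: miss, evict W, frames [D, B]
Page faults: 9.

9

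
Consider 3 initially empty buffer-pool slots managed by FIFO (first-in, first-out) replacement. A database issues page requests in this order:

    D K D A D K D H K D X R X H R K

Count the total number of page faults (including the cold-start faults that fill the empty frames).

9

D -> fault, frames {D}
K -> fault, frames {D,K}
D -> hit
A -> fault, frames {D,K,A}
D -> hit
K -> hit
D -> hit
H -> fault, evict D, frames {K,A,H}
K -> hit
D -> fault, evict K, frames {A,H,D}
X -> fault, evict A, frames {H,D,X}
R -> fault, evict H, frames {D,X,R}
X -> hit
H -> fault, evict D, frames {X,R,H}
R -> hit
K -> fault, evict X, frames {R,H,K}
Page faults: 9.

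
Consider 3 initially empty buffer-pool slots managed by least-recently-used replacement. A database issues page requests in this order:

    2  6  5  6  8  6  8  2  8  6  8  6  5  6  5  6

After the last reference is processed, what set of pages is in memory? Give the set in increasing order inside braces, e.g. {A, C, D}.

2 → miss, frames {2}
6 → miss, frames {2,6}
5 → miss, frames {2,6,5}
6 → hit
8 → miss, evict 2, frames {5,6,8}
6 → hit
8 → hit
2 → miss, evict 5, frames {6,8,2}
8 → hit
6 → hit
8 → hit
6 → hit
5 → miss, evict 2, frames {8,6,5}
6 → hit
5 → hit
6 → hit

{5, 6, 8}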